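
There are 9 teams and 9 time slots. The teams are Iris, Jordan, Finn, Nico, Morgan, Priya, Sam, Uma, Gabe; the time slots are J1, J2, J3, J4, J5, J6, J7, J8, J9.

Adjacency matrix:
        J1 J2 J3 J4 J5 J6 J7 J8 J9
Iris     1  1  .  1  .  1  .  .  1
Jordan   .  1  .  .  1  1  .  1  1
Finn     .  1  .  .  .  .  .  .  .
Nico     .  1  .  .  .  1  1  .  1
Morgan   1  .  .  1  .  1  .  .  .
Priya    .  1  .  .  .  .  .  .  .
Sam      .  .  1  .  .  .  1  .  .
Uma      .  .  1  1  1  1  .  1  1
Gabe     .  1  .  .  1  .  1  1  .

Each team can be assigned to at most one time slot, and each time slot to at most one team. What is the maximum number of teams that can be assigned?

8

One maximum matching: Iris-J6, Jordan-J5, Finn-J2, Nico-J9, Morgan-J1, Sam-J3, Uma-J8, Gabe-J7.
The set {Finn, Priya} has only 1 neighbour ({J2}), so by Hall's theorem at most 8 of the 9 teams can be matched.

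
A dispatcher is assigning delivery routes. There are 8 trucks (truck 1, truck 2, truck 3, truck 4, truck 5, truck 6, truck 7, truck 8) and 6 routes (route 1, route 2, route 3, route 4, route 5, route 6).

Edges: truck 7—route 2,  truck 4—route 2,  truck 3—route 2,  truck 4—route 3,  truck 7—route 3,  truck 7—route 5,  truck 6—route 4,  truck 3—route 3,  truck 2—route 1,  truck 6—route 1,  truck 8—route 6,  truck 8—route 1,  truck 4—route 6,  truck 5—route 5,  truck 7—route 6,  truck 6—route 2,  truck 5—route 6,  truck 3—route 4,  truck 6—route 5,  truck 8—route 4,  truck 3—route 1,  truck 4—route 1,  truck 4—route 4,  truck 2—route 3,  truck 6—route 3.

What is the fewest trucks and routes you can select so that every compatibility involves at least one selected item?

6

The 6 edges truck 2–route 1, truck 3–route 4, truck 4–route 6, truck 5–route 5, truck 6–route 3, truck 7–route 2 form a matching, so any vertex cover needs at least 6 vertices (one per matched edge).
Conversely {route 1, route 2, route 3, route 4, route 5, route 6} meets every edge and has exactly 6 vertices, so 6 is optimal.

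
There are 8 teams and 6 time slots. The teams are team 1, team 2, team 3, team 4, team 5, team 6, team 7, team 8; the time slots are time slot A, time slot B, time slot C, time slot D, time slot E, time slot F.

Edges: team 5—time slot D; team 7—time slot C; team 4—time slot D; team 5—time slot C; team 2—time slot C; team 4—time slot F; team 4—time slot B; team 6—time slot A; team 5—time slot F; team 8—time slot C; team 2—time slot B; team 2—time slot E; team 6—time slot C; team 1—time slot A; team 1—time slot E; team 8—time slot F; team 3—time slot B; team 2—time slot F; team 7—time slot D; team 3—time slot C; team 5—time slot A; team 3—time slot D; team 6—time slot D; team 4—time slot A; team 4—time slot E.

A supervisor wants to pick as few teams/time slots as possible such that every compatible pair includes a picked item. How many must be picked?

A maximum matching has 6 edges (e.g. team 1–time slot A, team 2–time slot F, team 3–time slot B, team 4–time slot E, team 5–time slot C, team 6–time slot D).
By König's theorem the minimum vertex cover has the same size. One such cover is {time slot A, time slot B, time slot C, time slot D, time slot E, time slot F}.

6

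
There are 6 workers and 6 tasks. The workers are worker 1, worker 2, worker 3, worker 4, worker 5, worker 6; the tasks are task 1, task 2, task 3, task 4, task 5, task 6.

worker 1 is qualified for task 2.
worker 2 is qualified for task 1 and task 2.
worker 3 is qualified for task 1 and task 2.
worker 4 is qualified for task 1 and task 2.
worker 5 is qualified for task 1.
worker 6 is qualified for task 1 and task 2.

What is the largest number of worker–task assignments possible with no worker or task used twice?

For example, pair worker 1→task 2, worker 2→task 1.
The set {worker 1, worker 2, worker 3, worker 4, worker 5, worker 6} has only 2 neighbours ({task 1, task 2}), so by Hall's theorem at most 2 of the 6 workers can be matched.

2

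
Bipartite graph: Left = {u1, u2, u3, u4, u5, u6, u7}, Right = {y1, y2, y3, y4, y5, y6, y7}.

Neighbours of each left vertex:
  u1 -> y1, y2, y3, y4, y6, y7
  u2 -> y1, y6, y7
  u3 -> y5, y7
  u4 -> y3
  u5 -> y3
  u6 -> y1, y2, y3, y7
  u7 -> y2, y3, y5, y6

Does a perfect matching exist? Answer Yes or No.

The set {u4, u5} has only 1 neighbour ({y3}), so by Hall's theorem at most 6 of the 7 left vertices can be matched.
Hence no matching covers every left vertex.

No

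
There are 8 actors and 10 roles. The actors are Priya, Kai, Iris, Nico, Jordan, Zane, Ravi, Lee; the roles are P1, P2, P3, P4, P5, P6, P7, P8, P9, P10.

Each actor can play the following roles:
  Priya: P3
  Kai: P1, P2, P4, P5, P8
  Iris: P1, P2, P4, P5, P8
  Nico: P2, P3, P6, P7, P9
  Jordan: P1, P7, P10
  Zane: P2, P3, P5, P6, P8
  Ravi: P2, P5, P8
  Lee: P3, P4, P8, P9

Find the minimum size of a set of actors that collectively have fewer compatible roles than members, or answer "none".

A matching saturating every actor exists, for instance Priya→P3, Kai→P1, Iris→P8, Nico→P7, Jordan→P10, Zane→P2, Ravi→P5, Lee→P9.
By Hall's marriage theorem, this means |N(S)| ≥ |S| for every subset S, so no violating subset exists.

none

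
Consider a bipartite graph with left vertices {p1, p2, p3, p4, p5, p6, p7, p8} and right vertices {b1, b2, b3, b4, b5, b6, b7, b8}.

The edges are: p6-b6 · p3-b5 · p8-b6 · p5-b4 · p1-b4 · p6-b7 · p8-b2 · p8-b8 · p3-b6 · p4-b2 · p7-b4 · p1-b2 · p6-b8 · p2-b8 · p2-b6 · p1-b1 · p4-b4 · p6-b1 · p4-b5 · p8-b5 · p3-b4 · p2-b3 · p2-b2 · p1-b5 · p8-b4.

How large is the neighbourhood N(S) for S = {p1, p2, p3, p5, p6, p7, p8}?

The union of neighbours of {p1, p2, p3, p5, p6, p7, p8} is {b1, b2, b3, b4, b5, b6, b7, b8}, which has 8 elements.
Since |N(S)| = 8 ≥ |S| = 7, Hall's condition holds for this subset.

8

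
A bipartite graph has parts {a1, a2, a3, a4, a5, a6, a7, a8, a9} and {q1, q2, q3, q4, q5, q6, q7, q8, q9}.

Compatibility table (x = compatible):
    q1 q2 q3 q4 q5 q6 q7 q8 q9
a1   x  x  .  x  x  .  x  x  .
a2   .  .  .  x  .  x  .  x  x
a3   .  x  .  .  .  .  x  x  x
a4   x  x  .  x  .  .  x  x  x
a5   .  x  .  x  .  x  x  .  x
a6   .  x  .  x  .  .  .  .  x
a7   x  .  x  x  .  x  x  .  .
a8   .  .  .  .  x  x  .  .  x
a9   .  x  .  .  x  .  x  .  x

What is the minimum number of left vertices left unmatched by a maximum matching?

0

One maximum matching: a1-q1, a2-q6, a3-q8, a4-q7, a5-q4, a6-q9, a7-q3, a8-q5, a9-q2.
This saturates every left vertex, so 9 is the maximum.
That matches 9 of the 9, leaving 0 unmatched; no matching can do better.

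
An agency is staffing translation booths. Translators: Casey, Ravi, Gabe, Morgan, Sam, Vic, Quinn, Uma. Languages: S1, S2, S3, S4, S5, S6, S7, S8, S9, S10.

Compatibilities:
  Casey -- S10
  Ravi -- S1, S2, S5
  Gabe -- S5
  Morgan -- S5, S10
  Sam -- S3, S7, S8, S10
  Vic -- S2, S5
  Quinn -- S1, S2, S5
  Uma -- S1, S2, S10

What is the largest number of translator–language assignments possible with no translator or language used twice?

5

For example, pair Casey–S10, Ravi–S1, Gabe–S5, Sam–S7, Vic–S2.
The set {Casey, Ravi, Gabe, Morgan, Vic, Quinn, Uma} has only 4 neighbours ({S1, S10, S2, S5}), so by Hall's theorem at most 5 of the 8 translators can be matched.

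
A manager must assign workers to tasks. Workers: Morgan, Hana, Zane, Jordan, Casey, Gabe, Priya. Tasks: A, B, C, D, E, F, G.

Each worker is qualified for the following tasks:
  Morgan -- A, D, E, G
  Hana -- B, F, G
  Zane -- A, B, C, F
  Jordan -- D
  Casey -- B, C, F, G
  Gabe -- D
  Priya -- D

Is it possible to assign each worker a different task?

The set {Jordan, Gabe, Priya} has only 1 neighbour ({D}), so by Hall's theorem at most 5 of the 7 workers can be matched.
Hence no matching covers every worker.

No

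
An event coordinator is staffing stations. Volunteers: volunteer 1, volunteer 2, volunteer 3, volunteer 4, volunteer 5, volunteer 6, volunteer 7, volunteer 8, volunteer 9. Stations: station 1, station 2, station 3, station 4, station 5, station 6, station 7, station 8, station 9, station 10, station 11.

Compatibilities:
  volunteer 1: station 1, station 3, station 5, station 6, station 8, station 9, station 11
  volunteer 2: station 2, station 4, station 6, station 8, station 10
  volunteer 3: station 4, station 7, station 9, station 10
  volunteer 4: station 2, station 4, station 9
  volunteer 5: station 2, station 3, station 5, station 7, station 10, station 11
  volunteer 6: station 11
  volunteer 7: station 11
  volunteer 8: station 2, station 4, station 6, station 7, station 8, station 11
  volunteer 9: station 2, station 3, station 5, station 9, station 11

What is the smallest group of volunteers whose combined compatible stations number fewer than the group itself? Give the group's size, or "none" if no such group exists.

Take S = {volunteer 6, volunteer 7}. Its neighbourhood is {station 11}, so |N(S)| = 1 < |S| = 2.
No single vertex violates Hall's condition since each has at least one neighbour, so 2 is the minimum.

2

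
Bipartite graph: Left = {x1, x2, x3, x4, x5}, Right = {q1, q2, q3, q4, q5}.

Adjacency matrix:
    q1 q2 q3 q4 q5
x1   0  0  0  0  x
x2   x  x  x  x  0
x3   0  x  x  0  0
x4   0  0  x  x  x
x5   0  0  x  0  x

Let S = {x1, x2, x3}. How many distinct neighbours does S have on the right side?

The union of neighbours of {x1, x2, x3} is {q1, q2, q3, q4, q5}, which has 5 elements.
Since |N(S)| = 5 ≥ |S| = 3, Hall's condition holds for this subset.

5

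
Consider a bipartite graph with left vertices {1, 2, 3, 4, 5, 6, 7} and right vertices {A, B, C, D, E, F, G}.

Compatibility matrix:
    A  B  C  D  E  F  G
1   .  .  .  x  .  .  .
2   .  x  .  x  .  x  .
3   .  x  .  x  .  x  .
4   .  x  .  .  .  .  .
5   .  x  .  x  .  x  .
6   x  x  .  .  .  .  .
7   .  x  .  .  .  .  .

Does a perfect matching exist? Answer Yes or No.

The set {1, 2, 3, 4, 5, 7} has only 3 neighbours ({B, D, F}), so by Hall's theorem at most 4 of the 7 left vertices can be matched.
Hence no matching covers every left vertex.

No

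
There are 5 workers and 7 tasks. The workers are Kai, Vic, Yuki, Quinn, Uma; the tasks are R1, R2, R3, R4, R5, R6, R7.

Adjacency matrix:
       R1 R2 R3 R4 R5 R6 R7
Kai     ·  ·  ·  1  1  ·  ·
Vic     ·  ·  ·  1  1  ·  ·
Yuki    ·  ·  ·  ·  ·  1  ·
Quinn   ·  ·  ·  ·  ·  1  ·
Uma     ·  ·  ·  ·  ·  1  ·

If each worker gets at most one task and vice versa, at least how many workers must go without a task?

For example, pair Kai-R5, Vic-R4, Yuki-R6.
The set {Yuki, Quinn, Uma} has only 1 neighbour ({R6}), so by Hall's theorem at most 3 of the 5 workers can be matched.
That matches 3 of the 5, leaving 2 unmatched; no matching can do better.

2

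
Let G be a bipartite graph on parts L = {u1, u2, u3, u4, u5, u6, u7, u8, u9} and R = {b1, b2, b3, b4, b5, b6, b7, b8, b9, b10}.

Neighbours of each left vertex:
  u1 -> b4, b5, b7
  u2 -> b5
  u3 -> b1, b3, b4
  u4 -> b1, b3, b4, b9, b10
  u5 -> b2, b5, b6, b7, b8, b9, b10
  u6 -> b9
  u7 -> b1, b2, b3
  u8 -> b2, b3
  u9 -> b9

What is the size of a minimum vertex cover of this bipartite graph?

{u1, u2, u3, u4, u5, u7, u8, b9} is a vertex cover of size 8: every edge has an endpoint in this set.
No smaller cover exists because u1–b7, u2–b5, u3–b4, u4–b1, u5–b6, u6–b9, u7–b2, u8–b3 is a matching of size 8, and a cover must include an endpoint of each of these disjoint edges (König's theorem).

8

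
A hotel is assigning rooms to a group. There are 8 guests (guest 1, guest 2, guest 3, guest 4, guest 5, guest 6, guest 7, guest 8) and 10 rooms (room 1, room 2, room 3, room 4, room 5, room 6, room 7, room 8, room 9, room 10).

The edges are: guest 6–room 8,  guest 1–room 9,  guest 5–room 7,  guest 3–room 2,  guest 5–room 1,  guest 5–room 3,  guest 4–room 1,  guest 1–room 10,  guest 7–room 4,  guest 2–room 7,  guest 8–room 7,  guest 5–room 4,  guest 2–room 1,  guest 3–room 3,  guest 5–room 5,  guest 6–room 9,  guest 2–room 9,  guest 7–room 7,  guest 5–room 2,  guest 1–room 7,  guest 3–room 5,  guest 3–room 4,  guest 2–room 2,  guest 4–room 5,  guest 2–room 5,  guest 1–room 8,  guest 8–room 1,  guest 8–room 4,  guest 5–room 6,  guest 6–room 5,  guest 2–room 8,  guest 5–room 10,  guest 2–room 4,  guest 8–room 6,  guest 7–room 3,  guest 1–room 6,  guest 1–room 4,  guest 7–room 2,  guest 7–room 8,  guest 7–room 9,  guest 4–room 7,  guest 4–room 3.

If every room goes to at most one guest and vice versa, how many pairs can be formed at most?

8

For example, pair guest 1–room 8, guest 2–room 1, guest 3–room 5, guest 4–room 3, guest 5–room 4, guest 6–room 9, guest 7–room 2, guest 8–room 7.
All 8 guests are matched, so no larger matching exists.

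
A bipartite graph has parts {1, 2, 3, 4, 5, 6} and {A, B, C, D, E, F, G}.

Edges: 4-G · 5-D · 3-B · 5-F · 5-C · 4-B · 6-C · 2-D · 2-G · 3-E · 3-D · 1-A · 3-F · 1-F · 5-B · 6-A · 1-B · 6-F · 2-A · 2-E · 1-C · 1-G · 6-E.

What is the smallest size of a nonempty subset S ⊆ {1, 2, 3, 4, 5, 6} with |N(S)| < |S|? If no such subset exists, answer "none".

none

A matching saturating every left vertex exists, for instance 1→A, 2→D, 3→B, 4→G, 5→F, 6→E.
By Hall's marriage theorem, this means |N(S)| ≥ |S| for every subset S, so no violating subset exists.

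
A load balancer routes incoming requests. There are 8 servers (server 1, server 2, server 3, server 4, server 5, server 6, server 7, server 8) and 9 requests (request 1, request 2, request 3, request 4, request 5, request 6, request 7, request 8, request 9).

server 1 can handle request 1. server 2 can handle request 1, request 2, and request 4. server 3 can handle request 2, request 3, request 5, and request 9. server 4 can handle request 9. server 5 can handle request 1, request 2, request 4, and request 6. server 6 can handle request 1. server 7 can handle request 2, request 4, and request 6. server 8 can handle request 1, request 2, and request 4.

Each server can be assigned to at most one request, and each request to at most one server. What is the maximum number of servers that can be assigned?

A valid assignment of size 6: server 1-request 1, server 2-request 2, server 3-request 5, server 4-request 9, server 5-request 4, server 7-request 6.
The set {server 1, server 2, server 5, server 6, server 7, server 8} has only 4 neighbours ({request 1, request 2, request 4, request 6}), so by Hall's theorem at most 6 of the 8 servers can be matched.

6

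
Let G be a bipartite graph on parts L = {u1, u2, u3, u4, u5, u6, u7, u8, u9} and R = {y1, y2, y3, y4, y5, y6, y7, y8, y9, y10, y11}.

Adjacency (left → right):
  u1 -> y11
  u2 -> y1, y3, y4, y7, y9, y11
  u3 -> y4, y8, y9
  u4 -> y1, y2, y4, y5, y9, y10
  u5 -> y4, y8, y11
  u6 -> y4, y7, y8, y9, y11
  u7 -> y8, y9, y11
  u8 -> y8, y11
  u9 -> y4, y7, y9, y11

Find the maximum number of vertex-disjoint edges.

For example, pair u1→y11, u2→y3, u3→y9, u4→y10, u5→y4, u6→y7, u7→y8.
The set {u1, u3, u5, u6, u7, u8, u9} has only 5 neighbours ({y11, y4, y7, y8, y9}), so by Hall's theorem at most 7 of the 9 left vertices can be matched.

7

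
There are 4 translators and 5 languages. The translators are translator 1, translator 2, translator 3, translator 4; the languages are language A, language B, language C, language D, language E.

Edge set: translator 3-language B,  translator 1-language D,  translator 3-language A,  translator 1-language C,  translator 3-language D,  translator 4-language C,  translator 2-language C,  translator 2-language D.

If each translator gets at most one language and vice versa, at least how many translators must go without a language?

1

For example, pair translator 1→language C, translator 2→language D, translator 3→language B.
The set {translator 1, translator 2, translator 4} has only 2 neighbours ({language C, language D}), so by Hall's theorem at most 3 of the 4 translators can be matched.
That matches 3 of the 4, leaving 1 unmatched; no matching can do better.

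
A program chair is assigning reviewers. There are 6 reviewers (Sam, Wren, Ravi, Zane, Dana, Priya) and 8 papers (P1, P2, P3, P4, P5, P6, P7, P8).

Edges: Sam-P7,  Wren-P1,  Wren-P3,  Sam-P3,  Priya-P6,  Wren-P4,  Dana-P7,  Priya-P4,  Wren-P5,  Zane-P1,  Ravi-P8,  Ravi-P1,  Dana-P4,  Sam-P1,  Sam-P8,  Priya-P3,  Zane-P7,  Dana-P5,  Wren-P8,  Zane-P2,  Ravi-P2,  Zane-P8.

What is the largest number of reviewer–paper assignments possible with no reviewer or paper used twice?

A valid assignment of size 6: Sam–P1, Wren–P3, Ravi–P2, Zane–P8, Dana–P7, Priya–P6.
All 6 reviewers are matched, so no larger matching exists.

6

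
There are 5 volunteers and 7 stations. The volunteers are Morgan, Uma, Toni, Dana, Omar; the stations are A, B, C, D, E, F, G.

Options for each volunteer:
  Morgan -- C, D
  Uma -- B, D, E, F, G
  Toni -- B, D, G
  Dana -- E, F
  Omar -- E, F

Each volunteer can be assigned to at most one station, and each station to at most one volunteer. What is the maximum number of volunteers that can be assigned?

One maximum matching: Morgan-C, Uma-G, Toni-B, Dana-F, Omar-E.
All 5 volunteers are matched, so no larger matching exists.

5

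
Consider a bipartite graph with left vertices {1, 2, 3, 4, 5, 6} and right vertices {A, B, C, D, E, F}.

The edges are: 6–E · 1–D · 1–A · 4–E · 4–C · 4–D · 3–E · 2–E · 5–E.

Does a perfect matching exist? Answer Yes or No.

The set {2, 3, 5, 6} has only 1 neighbour ({E}), so by Hall's theorem at most 3 of the 6 left vertices can be matched.
Hence no matching covers every left vertex.

No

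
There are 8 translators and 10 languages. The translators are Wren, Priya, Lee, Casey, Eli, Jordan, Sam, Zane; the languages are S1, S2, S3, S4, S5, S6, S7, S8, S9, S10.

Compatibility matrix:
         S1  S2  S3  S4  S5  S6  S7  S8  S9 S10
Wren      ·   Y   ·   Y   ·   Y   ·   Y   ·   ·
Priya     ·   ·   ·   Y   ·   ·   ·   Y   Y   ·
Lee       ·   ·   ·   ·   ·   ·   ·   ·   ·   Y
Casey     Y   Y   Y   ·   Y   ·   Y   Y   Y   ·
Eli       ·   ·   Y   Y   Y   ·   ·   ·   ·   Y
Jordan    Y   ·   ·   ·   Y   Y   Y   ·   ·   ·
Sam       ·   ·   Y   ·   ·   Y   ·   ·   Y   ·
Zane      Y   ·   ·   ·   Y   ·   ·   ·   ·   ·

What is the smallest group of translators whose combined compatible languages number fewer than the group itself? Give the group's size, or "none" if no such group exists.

none

A matching saturating every translator exists, for instance Wren→S4, Priya→S9, Lee→S10, Casey→S2, Eli→S3, Jordan→S7, Sam→S6, Zane→S1.
By Hall's marriage theorem, this means |N(S)| ≥ |S| for every subset S, so no violating subset exists.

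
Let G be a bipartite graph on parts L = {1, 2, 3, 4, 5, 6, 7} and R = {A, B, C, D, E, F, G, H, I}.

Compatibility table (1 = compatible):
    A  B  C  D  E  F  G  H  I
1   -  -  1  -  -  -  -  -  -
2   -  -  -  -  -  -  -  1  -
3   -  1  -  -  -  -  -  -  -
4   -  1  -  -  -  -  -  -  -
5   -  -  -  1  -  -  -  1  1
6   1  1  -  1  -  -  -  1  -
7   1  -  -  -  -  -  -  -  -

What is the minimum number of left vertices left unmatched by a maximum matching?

1

One maximum matching: 1-C, 2-H, 3-B, 5-I, 6-D, 7-A.
The set {3, 4} has only 1 neighbour ({B}), so by Hall's theorem at most 6 of the 7 left vertices can be matched.
That matches 6 of the 7, leaving 1 unmatched; no matching can do better.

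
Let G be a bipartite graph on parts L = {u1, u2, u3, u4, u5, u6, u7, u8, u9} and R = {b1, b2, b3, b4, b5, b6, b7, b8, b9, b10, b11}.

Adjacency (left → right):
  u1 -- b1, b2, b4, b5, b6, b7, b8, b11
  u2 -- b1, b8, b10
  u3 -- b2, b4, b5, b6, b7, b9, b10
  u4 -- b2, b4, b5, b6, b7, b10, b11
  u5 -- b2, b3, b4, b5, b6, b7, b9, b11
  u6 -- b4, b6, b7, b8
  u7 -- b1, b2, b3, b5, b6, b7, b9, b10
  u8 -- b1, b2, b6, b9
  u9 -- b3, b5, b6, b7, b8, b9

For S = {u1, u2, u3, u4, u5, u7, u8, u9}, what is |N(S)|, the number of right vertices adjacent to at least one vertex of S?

11

The union of neighbours of {u1, u2, u3, u4, u5, u7, u8, u9} is {b1, b2, b3, b4, b5, b6, b7, b8, b9, b10, b11}, which has 11 elements.
Since |N(S)| = 11 ≥ |S| = 8, Hall's condition holds for this subset.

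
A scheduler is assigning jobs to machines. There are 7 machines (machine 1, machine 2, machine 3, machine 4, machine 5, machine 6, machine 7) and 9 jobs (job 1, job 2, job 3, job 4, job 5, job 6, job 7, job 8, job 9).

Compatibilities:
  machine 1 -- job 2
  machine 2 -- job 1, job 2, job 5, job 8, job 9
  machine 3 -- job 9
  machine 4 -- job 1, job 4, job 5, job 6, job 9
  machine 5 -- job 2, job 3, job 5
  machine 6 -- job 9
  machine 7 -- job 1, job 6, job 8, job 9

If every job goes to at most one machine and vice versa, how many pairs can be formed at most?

One maximum matching: machine 1→job 2, machine 2→job 8, machine 3→job 9, machine 4→job 5, machine 5→job 3, machine 7→job 1.
The set {machine 3, machine 6} has only 1 neighbour ({job 9}), so by Hall's theorem at most 6 of the 7 machines can be matched.

6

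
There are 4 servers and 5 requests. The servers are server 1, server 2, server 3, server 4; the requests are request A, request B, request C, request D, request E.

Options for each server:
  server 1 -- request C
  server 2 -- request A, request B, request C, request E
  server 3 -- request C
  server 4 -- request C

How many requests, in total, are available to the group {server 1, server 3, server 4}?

The union of neighbours of {server 1, server 3, server 4} is {request C}, which has 1 element.
Since |N(S)| = 1 < |S| = 3, Hall's condition fails for this subset.

1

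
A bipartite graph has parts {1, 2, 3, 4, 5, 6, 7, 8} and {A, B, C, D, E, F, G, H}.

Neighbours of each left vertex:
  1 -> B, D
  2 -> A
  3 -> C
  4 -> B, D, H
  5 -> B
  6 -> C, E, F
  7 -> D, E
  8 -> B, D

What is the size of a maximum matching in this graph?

A valid assignment of size 7: 1–D, 2–A, 3–C, 4–H, 5–B, 6–F, 7–E.
The set {1, 5, 8} has only 2 neighbours ({B, D}), so by Hall's theorem at most 7 of the 8 left vertices can be matched.

7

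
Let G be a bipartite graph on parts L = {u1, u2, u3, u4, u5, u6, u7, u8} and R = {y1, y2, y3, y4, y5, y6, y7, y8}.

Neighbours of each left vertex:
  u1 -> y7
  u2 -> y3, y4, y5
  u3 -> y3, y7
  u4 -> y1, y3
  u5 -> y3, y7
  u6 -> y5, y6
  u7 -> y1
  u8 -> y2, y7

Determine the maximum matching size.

6

One maximum matching: u1→y7, u2→y4, u3→y3, u4→y1, u6→y6, u8→y2.
The set {u1, u3, u4, u5, u7} has only 3 neighbours ({y1, y3, y7}), so by Hall's theorem at most 6 of the 8 left vertices can be matched.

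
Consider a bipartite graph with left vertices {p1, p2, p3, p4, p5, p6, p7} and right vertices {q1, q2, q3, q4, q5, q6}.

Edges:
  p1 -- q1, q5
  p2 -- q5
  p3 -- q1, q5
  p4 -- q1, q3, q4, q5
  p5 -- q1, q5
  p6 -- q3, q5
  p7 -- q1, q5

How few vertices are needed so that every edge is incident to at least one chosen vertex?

The 4 edges p1–q1, p2–q5, p4–q4, p6–q3 form a matching, so any vertex cover needs at least 4 vertices (one per matched edge).
Conversely {p4, p6, q1, q5} meets every edge and has exactly 4 vertices, so 4 is optimal.

4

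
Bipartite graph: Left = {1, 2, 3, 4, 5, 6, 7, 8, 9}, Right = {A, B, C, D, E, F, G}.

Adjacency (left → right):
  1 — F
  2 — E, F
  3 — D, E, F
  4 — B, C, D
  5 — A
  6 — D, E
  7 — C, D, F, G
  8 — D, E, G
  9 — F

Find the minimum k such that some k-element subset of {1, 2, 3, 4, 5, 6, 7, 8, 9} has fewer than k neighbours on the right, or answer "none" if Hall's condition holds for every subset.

Take S = {1, 9}. Its neighbourhood is {F}, so |N(S)| = 1 < |S| = 2.
No single vertex violates Hall's condition since each has at least one neighbour, so 2 is the minimum.

2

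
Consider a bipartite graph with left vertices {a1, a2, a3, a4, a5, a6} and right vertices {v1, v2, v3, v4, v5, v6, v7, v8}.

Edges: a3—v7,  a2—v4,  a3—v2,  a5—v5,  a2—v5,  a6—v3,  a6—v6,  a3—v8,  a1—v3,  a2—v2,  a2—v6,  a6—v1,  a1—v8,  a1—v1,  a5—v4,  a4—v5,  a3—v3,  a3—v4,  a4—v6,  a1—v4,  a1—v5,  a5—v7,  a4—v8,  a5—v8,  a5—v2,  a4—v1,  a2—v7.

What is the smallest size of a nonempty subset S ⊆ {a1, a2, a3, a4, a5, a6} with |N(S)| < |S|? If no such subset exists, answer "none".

A matching saturating every left vertex exists, for instance a1→v3, a2→v2, a3→v4, a4→v1, a5→v5, a6→v6.
By Hall's marriage theorem, this means |N(S)| ≥ |S| for every subset S, so no violating subset exists.

none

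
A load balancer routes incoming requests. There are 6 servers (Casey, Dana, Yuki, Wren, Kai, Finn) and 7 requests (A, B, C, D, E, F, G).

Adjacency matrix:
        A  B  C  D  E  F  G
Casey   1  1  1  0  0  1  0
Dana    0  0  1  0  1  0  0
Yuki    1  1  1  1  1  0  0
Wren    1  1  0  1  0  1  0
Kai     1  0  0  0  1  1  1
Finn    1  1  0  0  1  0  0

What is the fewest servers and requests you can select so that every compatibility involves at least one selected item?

6

The 6 edges Casey–C, Dana–E, Yuki–A, Wren–F, Kai–G, Finn–B form a matching, so any vertex cover needs at least 6 vertices (one per matched edge).
Conversely {Casey, Dana, Yuki, Wren, Kai, Finn} meets every edge and has exactly 6 vertices, so 6 is optimal.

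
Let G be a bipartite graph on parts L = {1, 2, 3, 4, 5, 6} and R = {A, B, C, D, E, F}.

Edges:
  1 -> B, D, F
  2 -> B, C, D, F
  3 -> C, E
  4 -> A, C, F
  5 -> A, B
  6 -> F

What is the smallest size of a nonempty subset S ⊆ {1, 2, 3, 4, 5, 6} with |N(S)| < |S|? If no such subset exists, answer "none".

none

A matching saturating every left vertex exists, for instance 1→B, 2→D, 3→E, 4→C, 5→A, 6→F.
By Hall's marriage theorem, this means |N(S)| ≥ |S| for every subset S, so no violating subset exists.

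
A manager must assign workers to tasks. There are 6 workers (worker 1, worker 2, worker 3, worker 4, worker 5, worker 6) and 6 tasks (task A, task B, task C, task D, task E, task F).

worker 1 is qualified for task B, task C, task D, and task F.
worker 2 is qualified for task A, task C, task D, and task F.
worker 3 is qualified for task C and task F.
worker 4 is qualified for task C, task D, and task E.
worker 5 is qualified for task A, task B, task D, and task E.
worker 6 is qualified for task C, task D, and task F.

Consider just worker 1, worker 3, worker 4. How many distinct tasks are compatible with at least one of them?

The union of neighbours of {worker 1, worker 3, worker 4} is {task B, task C, task D, task E, task F}, which has 5 elements.
Since |N(S)| = 5 ≥ |S| = 3, Hall's condition holds for this subset.

5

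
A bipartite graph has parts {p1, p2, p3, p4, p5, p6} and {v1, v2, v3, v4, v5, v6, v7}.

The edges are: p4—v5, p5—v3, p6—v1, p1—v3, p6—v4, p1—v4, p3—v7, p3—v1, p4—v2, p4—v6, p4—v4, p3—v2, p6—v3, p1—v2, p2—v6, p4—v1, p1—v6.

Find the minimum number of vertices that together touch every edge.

6

{p1, p2, p3, p4, p5, p6} is a vertex cover of size 6: every edge has an endpoint in this set.
No smaller cover exists because p1–v4, p2–v6, p3–v7, p4–v2, p5–v3, p6–v1 is a matching of size 6, and a cover must include an endpoint of each of these disjoint edges (König's theorem).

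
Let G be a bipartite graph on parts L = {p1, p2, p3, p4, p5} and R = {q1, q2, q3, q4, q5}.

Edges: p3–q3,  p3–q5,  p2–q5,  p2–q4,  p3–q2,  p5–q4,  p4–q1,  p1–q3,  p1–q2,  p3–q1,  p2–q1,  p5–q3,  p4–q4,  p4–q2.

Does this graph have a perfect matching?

A valid assignment of size 5: p1-q3, p2-q5, p3-q2, p4-q1, p5-q4.
Every left vertex is matched, so this is a perfect matching.

Yes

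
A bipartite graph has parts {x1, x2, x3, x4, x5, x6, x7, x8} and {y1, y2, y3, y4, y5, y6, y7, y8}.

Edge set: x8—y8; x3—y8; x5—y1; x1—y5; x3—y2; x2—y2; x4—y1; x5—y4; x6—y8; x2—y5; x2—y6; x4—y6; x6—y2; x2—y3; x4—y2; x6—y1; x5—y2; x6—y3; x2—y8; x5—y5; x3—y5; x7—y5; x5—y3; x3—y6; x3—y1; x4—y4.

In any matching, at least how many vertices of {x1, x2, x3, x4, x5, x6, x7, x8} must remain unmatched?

One maximum matching: x1-y5, x2-y6, x3-y1, x4-y2, x5-y4, x6-y3, x8-y8.
The set {x1, x7} has only 1 neighbour ({y5}), so by Hall's theorem at most 7 of the 8 left vertices can be matched.
That matches 7 of the 8, leaving 1 unmatched; no matching can do better.

1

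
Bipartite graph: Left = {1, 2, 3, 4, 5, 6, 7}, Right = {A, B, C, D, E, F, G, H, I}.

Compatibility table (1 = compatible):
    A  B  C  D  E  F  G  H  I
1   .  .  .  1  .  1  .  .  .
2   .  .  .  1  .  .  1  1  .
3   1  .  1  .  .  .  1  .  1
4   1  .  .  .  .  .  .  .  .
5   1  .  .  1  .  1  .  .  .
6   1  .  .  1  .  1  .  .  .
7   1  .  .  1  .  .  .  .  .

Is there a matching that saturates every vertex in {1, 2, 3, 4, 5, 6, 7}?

No

The set {1, 4, 5, 6, 7} has only 3 neighbours ({A, D, F}), so by Hall's theorem at most 5 of the 7 left vertices can be matched.
Hence no matching covers every left vertex.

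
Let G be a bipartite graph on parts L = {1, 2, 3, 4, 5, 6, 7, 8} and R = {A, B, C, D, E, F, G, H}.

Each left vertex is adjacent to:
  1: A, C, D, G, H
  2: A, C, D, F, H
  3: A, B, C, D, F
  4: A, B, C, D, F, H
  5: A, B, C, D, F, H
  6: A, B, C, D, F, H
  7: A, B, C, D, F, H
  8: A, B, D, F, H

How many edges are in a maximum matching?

For example, pair 1-G, 2-C, 3-D, 4-F, 5-B, 6-H, 7-A.
The set {2, 3, 4, 5, 6, 7, 8} has only 6 neighbours ({A, B, C, D, F, H}), so by Hall's theorem at most 7 of the 8 left vertices can be matched.

7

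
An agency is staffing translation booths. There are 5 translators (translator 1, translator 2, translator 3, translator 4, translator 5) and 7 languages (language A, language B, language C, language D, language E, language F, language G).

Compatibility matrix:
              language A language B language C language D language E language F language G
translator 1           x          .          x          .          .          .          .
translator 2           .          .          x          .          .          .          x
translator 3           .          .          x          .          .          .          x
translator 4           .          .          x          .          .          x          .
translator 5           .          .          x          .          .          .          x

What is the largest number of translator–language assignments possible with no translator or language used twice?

4

A valid assignment of size 4: translator 1→language A, translator 2→language C, translator 3→language G, translator 4→language F.
The set {translator 2, translator 3, translator 5} has only 2 neighbours ({language C, language G}), so by Hall's theorem at most 4 of the 5 translators can be matched.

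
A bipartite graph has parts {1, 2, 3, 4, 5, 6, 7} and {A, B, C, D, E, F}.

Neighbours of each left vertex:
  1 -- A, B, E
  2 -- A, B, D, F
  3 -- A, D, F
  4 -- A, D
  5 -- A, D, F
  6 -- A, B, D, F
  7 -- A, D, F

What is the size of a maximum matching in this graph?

5

For example, pair 1–E, 2–B, 3–D, 4–A, 5–F.
The set {2, 3, 4, 5, 6, 7} has only 4 neighbours ({A, B, D, F}), so by Hall's theorem at most 5 of the 7 left vertices can be matched.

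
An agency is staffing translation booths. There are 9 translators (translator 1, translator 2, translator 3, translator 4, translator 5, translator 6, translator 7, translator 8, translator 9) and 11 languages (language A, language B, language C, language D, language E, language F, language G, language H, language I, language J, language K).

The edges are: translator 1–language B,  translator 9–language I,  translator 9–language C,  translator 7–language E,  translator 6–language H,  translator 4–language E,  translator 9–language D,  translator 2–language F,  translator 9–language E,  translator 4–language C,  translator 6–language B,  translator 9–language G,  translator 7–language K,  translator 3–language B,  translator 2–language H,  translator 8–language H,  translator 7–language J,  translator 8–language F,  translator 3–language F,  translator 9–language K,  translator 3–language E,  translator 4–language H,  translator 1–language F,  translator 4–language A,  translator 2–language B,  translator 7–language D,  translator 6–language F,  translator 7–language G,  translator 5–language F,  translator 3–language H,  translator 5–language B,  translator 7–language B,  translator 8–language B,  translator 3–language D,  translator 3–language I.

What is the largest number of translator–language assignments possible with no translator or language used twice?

7

One maximum matching: translator 1–language B, translator 2–language H, translator 3–language I, translator 4–language A, translator 5–language F, translator 7–language J, translator 9–language D.
The set {translator 1, translator 2, translator 5, translator 6, translator 8} has only 3 neighbours ({language B, language F, language H}), so by Hall's theorem at most 7 of the 9 translators can be matched.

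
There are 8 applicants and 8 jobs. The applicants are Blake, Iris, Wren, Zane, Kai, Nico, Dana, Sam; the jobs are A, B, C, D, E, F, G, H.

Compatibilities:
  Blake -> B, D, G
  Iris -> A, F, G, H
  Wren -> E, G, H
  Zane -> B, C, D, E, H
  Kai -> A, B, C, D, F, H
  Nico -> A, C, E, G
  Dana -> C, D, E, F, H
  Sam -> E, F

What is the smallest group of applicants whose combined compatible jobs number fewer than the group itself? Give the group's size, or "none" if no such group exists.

none

A matching saturating every applicant exists, for instance Blake→D, Iris→F, Wren→G, Zane→B, Kai→A, Nico→C, Dana→H, Sam→E.
By Hall's marriage theorem, this means |N(S)| ≥ |S| for every subset S, so no violating subset exists.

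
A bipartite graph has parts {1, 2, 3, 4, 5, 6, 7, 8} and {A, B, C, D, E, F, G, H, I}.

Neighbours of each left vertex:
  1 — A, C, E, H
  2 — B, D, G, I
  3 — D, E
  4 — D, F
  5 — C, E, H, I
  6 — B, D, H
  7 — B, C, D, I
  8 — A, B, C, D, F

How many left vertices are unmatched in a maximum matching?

For example, pair 1→H, 2→G, 3→E, 4→F, 5→C, 6→D, 7→B, 8→A.
This saturates every left vertex, so 8 is the maximum.
That matches 8 of the 8, leaving 0 unmatched; no matching can do better.

0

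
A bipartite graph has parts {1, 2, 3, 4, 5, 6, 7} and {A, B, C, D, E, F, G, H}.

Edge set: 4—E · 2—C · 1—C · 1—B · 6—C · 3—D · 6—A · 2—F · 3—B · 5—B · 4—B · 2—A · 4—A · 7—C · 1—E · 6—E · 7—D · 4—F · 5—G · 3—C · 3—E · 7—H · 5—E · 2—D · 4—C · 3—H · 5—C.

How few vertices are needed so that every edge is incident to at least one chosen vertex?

{1, 2, 3, 4, 5, 6, 7} is a vertex cover of size 7: every edge has an endpoint in this set.
No smaller cover exists because 1–E, 2–D, 3–H, 4–F, 5–B, 6–A, 7–C is a matching of size 7, and a cover must include an endpoint of each of these disjoint edges (König's theorem).

7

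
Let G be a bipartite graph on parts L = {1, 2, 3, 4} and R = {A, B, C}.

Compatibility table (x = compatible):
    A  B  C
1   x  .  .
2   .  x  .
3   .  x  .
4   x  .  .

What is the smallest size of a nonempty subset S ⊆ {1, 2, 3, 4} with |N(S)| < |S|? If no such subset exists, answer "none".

2

Take S = {1, 4}. Its neighbourhood is {A}, so |N(S)| = 1 < |S| = 2.
No single vertex violates Hall's condition since each has at least one neighbour, so 2 is the minimum.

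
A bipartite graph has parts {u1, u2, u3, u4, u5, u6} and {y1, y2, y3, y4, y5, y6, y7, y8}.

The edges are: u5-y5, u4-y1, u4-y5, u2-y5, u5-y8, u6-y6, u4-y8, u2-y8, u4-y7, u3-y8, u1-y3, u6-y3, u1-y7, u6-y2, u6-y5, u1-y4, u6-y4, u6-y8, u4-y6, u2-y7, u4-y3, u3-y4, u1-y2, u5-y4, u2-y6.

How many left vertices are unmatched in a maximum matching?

A valid assignment of size 6: u1→y3, u2→y8, u3→y4, u4→y7, u5→y5, u6→y6.
All 6 left vertices are matched, so no larger matching exists.
That matches 6 of the 6, leaving 0 unmatched; no matching can do better.

0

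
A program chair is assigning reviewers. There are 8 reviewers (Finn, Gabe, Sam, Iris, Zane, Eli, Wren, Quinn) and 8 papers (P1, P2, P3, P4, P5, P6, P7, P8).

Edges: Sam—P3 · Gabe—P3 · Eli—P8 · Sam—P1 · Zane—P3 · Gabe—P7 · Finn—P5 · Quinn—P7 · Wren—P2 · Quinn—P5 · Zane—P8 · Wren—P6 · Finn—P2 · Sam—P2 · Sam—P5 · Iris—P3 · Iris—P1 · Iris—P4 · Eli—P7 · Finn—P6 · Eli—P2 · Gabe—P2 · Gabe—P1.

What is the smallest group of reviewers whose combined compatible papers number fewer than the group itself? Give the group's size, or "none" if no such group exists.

none

A matching saturating every reviewer exists, for instance Finn→P6, Gabe→P1, Sam→P5, Iris→P4, Zane→P3, Eli→P8, Wren→P2, Quinn→P7.
By Hall's marriage theorem, this means |N(S)| ≥ |S| for every subset S, so no violating subset exists.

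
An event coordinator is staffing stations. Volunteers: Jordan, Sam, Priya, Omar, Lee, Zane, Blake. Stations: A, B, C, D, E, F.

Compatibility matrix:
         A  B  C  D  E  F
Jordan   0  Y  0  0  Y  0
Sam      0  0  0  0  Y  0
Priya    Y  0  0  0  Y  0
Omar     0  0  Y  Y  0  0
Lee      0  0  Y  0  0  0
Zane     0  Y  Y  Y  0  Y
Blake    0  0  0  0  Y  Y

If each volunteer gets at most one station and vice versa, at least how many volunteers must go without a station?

For example, pair Jordan→B, Sam→E, Priya→A, Omar→D, Lee→C, Zane→F.
The set {Jordan, Sam, Omar, Lee, Zane, Blake} has only 5 neighbours ({B, C, D, E, F}), so by Hall's theorem at most 6 of the 7 volunteers can be matched.
That matches 6 of the 7, leaving 1 unmatched; no matching can do better.

1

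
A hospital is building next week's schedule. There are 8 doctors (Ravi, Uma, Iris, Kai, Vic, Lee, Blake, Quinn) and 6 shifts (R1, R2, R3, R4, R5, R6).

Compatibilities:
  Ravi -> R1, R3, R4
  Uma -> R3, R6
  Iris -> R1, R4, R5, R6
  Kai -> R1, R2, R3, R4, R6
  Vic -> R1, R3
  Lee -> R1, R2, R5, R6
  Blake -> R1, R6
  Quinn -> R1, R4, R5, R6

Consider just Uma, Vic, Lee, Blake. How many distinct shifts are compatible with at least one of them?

5

The union of neighbours of {Uma, Vic, Lee, Blake} is {R1, R2, R3, R5, R6}, which has 5 elements.
Since |N(S)| = 5 ≥ |S| = 4, Hall's condition holds for this subset.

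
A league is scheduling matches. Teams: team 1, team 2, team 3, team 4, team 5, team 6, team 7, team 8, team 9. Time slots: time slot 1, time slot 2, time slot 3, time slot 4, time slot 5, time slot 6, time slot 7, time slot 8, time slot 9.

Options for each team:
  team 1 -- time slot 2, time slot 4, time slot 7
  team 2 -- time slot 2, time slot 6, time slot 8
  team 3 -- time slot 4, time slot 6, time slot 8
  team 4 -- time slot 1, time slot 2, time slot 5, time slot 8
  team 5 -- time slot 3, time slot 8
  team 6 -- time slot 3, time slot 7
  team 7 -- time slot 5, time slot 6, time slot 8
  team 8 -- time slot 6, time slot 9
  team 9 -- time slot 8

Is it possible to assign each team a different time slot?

For example, pair team 1-time slot 2, team 2-time slot 6, team 3-time slot 4, team 4-time slot 1, team 5-time slot 3, team 6-time slot 7, team 7-time slot 5, team 8-time slot 9, team 9-time slot 8.
All 9 teams are covered.

Yes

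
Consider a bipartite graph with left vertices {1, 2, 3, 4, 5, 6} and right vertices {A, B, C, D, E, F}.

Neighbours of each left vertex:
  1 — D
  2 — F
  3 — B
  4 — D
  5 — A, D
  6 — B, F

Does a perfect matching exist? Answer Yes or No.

The set {1, 2, 3, 4, 6} has only 3 neighbours ({B, D, F}), so by Hall's theorem at most 4 of the 6 left vertices can be matched.
Hence no matching covers every left vertex.

No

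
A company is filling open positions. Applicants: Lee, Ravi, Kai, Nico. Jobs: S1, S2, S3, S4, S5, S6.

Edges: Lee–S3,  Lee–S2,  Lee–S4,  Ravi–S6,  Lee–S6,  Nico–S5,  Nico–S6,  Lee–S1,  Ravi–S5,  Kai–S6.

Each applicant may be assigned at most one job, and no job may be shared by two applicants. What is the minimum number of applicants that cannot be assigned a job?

1

One maximum matching: Lee-S2, Ravi-S5, Kai-S6.
The set {Ravi, Kai, Nico} has only 2 neighbours ({S5, S6}), so by Hall's theorem at most 3 of the 4 applicants can be matched.
That matches 3 of the 4, leaving 1 unmatched; no matching can do better.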